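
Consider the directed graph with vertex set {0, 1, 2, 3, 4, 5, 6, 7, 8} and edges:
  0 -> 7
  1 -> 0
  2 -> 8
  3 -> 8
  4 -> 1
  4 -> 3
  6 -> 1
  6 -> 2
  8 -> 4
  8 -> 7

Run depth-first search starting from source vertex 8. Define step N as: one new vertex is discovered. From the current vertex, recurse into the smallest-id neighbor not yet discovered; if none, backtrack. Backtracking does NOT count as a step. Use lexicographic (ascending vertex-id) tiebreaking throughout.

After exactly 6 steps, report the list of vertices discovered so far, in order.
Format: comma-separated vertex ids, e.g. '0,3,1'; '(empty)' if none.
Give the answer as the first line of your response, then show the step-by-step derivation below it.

8,4,1,0,7,3

step 1: discover 8; path=8; order=8
step 2: discover 4; path=8>4; order=8,4
step 3: discover 1; path=8>4>1; order=8,4,1
step 4: discover 0; path=8>4>1>0; order=8,4,1,0
step 5: discover 7; path=8>4>1>0>7; order=8,4,1,0,7
step 6: discover 3; path=8>4>3; order=8,4,1,0,7,3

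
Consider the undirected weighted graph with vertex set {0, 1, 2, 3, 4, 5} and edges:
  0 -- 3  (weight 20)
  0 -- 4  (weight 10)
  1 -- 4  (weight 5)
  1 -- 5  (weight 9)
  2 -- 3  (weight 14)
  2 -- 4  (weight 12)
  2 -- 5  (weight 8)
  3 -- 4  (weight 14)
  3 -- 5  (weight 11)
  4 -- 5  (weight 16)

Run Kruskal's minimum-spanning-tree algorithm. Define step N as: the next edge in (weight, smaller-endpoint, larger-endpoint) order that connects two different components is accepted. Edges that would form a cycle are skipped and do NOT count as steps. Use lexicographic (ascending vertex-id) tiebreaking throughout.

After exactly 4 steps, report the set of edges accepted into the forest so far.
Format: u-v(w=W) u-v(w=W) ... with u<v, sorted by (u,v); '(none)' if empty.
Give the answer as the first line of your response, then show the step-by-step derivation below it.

0-4(w=10) 1-4(w=5) 1-5(w=9) 2-5(w=8)

step 1: add edge 1-4 (w=5); MST = {1-4(w=5)}
step 2: add edge 2-5 (w=8); MST = {1-4(w=5) 2-5(w=8)}
step 3: add edge 1-5 (w=9); MST = {1-4(w=5) 1-5(w=9) 2-5(w=8)}
step 4: add edge 0-4 (w=10); MST = {0-4(w=10) 1-4(w=5) 1-5(w=9) 2-5(w=8)}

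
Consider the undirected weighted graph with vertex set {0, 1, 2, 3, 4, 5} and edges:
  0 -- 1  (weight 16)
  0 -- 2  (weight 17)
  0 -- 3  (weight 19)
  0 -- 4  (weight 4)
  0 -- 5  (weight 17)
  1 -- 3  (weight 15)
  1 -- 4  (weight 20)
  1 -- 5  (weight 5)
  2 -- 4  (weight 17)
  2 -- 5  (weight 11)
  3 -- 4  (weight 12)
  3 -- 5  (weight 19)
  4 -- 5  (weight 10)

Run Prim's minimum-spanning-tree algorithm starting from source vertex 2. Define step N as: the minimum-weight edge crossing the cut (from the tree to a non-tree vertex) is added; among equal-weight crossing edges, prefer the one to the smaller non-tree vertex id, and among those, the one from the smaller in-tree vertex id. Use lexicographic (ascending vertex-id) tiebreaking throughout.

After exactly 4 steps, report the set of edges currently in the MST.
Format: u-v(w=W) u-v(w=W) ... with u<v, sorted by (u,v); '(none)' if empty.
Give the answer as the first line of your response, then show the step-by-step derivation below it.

0-4(w=4) 1-5(w=5) 2-5(w=11) 4-5(w=10)

step 1: add edge 2-5 (w=11); MST = {2-5(w=11)}
step 2: add edge 1-5 (w=5); MST = {1-5(w=5) 2-5(w=11)}
step 3: add edge 4-5 (w=10); MST = {1-5(w=5) 2-5(w=11) 4-5(w=10)}
step 4: add edge 0-4 (w=4); MST = {0-4(w=4) 1-5(w=5) 2-5(w=11) 4-5(w=10)}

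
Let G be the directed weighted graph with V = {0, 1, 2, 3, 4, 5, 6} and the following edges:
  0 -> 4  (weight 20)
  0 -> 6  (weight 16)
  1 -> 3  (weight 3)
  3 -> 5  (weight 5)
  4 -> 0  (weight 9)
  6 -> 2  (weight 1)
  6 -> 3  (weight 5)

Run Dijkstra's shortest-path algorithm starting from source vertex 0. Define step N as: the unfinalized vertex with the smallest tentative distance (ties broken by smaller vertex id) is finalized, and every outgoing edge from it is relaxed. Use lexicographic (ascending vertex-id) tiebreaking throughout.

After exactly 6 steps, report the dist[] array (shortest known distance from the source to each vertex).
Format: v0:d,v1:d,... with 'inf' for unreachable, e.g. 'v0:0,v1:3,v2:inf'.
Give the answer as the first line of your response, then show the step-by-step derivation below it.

v0:0,v1:inf,v2:17,v3:21,v4:20,v5:26,v6:16

step 1: dist = v0:0,v1:inf,v2:inf,v3:inf,v4:20,v5:inf,v6:16
step 2: dist = v0:0,v1:inf,v2:17,v3:21,v4:20,v5:inf,v6:16
step 3: dist = v0:0,v1:inf,v2:17,v3:21,v4:20,v5:inf,v6:16
step 4: dist = v0:0,v1:inf,v2:17,v3:21,v4:20,v5:inf,v6:16
step 5: dist = v0:0,v1:inf,v2:17,v3:21,v4:20,v5:26,v6:16
step 6: dist = v0:0,v1:inf,v2:17,v3:21,v4:20,v5:26,v6:16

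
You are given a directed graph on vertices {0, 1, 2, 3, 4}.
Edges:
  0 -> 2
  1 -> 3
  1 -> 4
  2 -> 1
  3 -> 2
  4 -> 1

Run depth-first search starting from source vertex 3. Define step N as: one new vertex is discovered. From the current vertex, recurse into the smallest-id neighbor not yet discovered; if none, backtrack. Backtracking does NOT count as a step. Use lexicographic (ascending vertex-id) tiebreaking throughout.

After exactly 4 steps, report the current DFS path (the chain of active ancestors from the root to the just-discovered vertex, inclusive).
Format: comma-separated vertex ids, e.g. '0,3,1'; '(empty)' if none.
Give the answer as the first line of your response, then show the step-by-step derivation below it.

3,2,1,4

step 1: discover 3; path=3; order=3
step 2: discover 2; path=3>2; order=3,2
step 3: discover 1; path=3>2>1; order=3,2,1
step 4: discover 4; path=3>2>1>4; order=3,2,1,4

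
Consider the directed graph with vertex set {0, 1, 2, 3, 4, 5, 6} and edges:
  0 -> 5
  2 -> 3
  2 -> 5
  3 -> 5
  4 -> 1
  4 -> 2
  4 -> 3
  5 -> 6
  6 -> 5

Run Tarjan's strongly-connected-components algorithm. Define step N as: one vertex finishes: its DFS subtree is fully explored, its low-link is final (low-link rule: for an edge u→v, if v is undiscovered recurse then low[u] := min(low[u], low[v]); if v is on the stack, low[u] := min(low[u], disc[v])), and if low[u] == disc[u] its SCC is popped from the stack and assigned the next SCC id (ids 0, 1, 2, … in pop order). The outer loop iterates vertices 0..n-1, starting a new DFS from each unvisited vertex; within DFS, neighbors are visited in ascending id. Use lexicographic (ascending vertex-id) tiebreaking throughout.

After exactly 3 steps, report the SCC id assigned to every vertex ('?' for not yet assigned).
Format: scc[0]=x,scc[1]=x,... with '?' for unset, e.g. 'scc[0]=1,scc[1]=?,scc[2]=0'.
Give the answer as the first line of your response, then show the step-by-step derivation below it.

scc[0]=1,scc[1]=?,scc[2]=?,scc[3]=?,scc[4]=?,scc[5]=0,scc[6]=0

step 1: low=(low[0]=0,low[1]=?,low[2]=?,low[3]=?,low[4]=?,low[5]=1,low[6]=1); scc=(scc[0]=?,scc[1]=?,scc[2]=?,scc[3]=?,scc[4]=?,scc[5]=?,scc[6]=?)
step 2: low=(low[0]=0,low[1]=?,low[2]=?,low[3]=?,low[4]=?,low[5]=1,low[6]=1); scc=(scc[0]=?,scc[1]=?,scc[2]=?,scc[3]=?,scc[4]=?,scc[5]=0,scc[6]=0)
step 3: low=(low[0]=0,low[1]=?,low[2]=?,low[3]=?,low[4]=?,low[5]=1,low[6]=1); scc=(scc[0]=1,scc[1]=?,scc[2]=?,scc[3]=?,scc[4]=?,scc[5]=0,scc[6]=0)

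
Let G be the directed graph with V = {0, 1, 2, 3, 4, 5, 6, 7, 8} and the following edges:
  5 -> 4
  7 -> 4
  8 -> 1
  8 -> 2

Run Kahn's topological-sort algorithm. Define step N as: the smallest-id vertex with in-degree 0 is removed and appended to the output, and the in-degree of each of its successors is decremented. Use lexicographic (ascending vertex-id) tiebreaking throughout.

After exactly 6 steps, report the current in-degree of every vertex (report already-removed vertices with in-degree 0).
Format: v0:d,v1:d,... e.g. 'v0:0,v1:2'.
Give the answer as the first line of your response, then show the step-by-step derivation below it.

v0:0,v1:1,v2:1,v3:0,v4:0,v5:0,v6:0,v7:0,v8:0

step 1: output 0; order=[0]; indeg=(0,1,1,0,2,0,0,0,0)
step 2: output 3; order=[0,3]; indeg=(0,1,1,0,2,0,0,0,0)
step 3: output 5; order=[0,3,5]; indeg=(0,1,1,0,1,0,0,0,0)
step 4: output 6; order=[0,3,5,6]; indeg=(0,1,1,0,1,0,0,0,0)
step 5: output 7; order=[0,3,5,6,7]; indeg=(0,1,1,0,0,0,0,0,0)
step 6: output 4; order=[0,3,5,6,7,4]; indeg=(0,1,1,0,0,0,0,0,0)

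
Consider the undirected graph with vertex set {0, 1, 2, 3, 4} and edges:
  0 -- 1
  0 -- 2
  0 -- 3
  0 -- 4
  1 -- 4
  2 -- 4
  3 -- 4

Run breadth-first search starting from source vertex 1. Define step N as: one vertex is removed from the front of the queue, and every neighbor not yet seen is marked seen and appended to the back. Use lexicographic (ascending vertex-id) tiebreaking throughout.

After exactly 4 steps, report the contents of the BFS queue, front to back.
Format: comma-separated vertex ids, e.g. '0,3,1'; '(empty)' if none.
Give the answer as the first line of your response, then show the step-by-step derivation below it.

3

step 1: dequeue 1; queue=[0,4]; order=1
step 2: dequeue 0; queue=[4,2,3]; order=1,0
step 3: dequeue 4; queue=[2,3]; order=1,0,4
step 4: dequeue 2; queue=[3]; order=1,0,4,2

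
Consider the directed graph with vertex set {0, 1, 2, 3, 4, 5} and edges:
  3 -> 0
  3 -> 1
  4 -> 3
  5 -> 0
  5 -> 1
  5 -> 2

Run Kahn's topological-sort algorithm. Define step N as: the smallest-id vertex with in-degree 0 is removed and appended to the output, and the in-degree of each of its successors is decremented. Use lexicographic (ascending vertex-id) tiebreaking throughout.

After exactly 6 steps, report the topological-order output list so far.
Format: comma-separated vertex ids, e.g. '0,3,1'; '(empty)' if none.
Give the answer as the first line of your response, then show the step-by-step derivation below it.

4,3,5,0,1,2

step 1: output 4; order=[4]; indeg=(2,2,1,0,0,0)
step 2: output 3; order=[4,3]; indeg=(1,1,1,0,0,0)
step 3: output 5; order=[4,3,5]; indeg=(0,0,0,0,0,0)
step 4: output 0; order=[4,3,5,0]; indeg=(0,0,0,0,0,0)
step 5: output 1; order=[4,3,5,0,1]; indeg=(0,0,0,0,0,0)
step 6: output 2; order=[4,3,5,0,1,2]; indeg=(0,0,0,0,0,0)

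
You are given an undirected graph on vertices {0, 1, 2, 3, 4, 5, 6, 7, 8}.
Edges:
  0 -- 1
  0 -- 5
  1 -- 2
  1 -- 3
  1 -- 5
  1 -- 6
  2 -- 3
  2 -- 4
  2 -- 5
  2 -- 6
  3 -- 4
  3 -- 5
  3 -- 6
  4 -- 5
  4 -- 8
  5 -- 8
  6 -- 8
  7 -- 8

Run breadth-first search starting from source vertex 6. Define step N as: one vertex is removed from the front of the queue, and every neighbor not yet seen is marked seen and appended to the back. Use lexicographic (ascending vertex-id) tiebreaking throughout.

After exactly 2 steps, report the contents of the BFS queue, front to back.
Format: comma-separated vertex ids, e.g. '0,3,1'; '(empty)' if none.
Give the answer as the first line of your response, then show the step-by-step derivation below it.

2,3,8,0,5

step 1: dequeue 6; queue=[1,2,3,8]; order=6
step 2: dequeue 1; queue=[2,3,8,0,5]; order=6,1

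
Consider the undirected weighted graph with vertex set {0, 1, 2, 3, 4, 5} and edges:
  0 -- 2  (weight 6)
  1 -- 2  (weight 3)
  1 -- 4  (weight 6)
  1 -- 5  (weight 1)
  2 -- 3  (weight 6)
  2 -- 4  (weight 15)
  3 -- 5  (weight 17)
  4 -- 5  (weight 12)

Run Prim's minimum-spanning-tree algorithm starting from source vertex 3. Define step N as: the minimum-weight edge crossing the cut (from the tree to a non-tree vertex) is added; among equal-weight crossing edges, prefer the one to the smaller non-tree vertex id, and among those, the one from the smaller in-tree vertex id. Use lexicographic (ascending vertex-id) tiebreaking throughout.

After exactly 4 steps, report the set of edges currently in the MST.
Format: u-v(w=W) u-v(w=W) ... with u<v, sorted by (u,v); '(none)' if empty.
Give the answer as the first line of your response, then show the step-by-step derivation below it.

0-2(w=6) 1-2(w=3) 1-5(w=1) 2-3(w=6)

step 1: add edge 2-3 (w=6); MST = {2-3(w=6)}
step 2: add edge 1-2 (w=3); MST = {1-2(w=3) 2-3(w=6)}
step 3: add edge 1-5 (w=1); MST = {1-2(w=3) 1-5(w=1) 2-3(w=6)}
step 4: add edge 0-2 (w=6); MST = {0-2(w=6) 1-2(w=3) 1-5(w=1) 2-3(w=6)}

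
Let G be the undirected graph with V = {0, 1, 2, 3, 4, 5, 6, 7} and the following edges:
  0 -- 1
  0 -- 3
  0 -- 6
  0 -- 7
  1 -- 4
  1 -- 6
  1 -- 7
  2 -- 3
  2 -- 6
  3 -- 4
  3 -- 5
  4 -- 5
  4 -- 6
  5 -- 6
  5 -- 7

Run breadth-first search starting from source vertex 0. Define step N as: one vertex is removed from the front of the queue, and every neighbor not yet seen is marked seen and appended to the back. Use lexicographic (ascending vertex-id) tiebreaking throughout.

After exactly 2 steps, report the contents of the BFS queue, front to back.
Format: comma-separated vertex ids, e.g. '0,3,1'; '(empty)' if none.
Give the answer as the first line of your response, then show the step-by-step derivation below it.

3,6,7,4

step 1: dequeue 0; queue=[1,3,6,7]; order=0
step 2: dequeue 1; queue=[3,6,7,4]; order=0,1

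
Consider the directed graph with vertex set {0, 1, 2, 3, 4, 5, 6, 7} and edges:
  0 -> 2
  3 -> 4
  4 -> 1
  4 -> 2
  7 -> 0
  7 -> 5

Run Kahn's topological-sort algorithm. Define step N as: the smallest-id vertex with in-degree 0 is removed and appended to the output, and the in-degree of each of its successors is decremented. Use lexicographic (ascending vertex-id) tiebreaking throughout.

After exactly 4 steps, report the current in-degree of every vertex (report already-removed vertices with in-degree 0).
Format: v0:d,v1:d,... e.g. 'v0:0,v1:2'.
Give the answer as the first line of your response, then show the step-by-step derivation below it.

v0:1,v1:0,v2:1,v3:0,v4:0,v5:1,v6:0,v7:0

step 1: output 3; order=[3]; indeg=(1,1,2,0,0,1,0,0)
step 2: output 4; order=[3,4]; indeg=(1,0,1,0,0,1,0,0)
step 3: output 1; order=[3,4,1]; indeg=(1,0,1,0,0,1,0,0)
step 4: output 6; order=[3,4,1,6]; indeg=(1,0,1,0,0,1,0,0)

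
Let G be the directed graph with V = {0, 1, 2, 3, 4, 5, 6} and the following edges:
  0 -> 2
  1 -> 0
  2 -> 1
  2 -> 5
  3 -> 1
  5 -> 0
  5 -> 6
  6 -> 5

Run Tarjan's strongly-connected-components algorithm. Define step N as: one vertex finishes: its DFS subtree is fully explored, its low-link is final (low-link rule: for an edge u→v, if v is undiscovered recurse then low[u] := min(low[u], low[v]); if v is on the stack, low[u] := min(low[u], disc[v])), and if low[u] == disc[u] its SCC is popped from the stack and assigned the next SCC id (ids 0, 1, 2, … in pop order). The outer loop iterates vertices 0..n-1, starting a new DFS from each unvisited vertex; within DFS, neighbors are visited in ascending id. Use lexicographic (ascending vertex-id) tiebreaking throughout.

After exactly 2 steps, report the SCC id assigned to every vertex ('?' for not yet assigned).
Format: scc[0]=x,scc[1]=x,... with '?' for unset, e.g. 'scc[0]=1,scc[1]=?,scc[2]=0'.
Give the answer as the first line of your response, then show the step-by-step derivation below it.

scc[0]=?,scc[1]=?,scc[2]=?,scc[3]=?,scc[4]=?,scc[5]=?,scc[6]=?

step 1: low=(low[0]=0,low[1]=0,low[2]=1,low[3]=?,low[4]=?,low[5]=?,low[6]=?); scc=(scc[0]=?,scc[1]=?,scc[2]=?,scc[3]=?,scc[4]=?,scc[5]=?,scc[6]=?)
step 2: low=(low[0]=0,low[1]=0,low[2]=0,low[3]=?,low[4]=?,low[5]=0,low[6]=3); scc=(scc[0]=?,scc[1]=?,scc[2]=?,scc[3]=?,scc[4]=?,scc[5]=?,scc[6]=?)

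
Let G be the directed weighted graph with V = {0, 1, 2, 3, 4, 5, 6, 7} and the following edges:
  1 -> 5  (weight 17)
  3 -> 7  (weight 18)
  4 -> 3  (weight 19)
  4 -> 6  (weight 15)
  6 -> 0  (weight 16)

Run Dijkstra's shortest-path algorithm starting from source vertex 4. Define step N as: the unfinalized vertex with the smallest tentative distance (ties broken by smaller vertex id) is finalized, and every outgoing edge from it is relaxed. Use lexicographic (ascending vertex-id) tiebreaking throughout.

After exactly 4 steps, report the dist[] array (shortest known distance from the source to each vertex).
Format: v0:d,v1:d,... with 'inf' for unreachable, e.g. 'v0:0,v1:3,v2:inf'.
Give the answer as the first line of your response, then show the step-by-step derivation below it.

v0:31,v1:inf,v2:inf,v3:19,v4:0,v5:inf,v6:15,v7:37

step 1: dist = v0:inf,v1:inf,v2:inf,v3:19,v4:0,v5:inf,v6:15,v7:inf
step 2: dist = v0:31,v1:inf,v2:inf,v3:19,v4:0,v5:inf,v6:15,v7:inf
step 3: dist = v0:31,v1:inf,v2:inf,v3:19,v4:0,v5:inf,v6:15,v7:37
step 4: dist = v0:31,v1:inf,v2:inf,v3:19,v4:0,v5:inf,v6:15,v7:37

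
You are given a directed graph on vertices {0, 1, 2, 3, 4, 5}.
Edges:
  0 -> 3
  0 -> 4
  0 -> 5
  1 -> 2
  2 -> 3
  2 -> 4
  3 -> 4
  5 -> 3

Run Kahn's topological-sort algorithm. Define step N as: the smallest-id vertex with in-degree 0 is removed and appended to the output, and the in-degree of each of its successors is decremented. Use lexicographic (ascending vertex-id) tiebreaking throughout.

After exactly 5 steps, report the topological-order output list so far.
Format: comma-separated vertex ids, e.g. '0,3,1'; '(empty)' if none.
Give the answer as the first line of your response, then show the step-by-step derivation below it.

0,1,2,5,3

step 1: output 0; order=[0]; indeg=(0,0,1,2,2,0)
step 2: output 1; order=[0,1]; indeg=(0,0,0,2,2,0)
step 3: output 2; order=[0,1,2]; indeg=(0,0,0,1,1,0)
step 4: output 5; order=[0,1,2,5]; indeg=(0,0,0,0,1,0)
step 5: output 3; order=[0,1,2,5,3]; indeg=(0,0,0,0,0,0)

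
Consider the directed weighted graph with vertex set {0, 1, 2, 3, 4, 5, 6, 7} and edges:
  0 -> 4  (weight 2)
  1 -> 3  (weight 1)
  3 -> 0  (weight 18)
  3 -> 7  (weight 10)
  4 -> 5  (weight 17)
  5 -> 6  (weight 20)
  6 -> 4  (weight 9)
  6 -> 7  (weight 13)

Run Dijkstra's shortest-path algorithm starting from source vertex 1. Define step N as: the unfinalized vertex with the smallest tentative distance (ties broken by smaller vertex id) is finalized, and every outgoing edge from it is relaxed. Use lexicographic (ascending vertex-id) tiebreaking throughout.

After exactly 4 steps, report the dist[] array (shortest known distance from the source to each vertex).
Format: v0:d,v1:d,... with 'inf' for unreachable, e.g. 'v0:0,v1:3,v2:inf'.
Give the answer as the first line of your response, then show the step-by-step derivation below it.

v0:19,v1:0,v2:inf,v3:1,v4:21,v5:inf,v6:inf,v7:11

step 1: dist = v0:inf,v1:0,v2:inf,v3:1,v4:inf,v5:inf,v6:inf,v7:inf
step 2: dist = v0:19,v1:0,v2:inf,v3:1,v4:inf,v5:inf,v6:inf,v7:11
step 3: dist = v0:19,v1:0,v2:inf,v3:1,v4:inf,v5:inf,v6:inf,v7:11
step 4: dist = v0:19,v1:0,v2:inf,v3:1,v4:21,v5:inf,v6:inf,v7:11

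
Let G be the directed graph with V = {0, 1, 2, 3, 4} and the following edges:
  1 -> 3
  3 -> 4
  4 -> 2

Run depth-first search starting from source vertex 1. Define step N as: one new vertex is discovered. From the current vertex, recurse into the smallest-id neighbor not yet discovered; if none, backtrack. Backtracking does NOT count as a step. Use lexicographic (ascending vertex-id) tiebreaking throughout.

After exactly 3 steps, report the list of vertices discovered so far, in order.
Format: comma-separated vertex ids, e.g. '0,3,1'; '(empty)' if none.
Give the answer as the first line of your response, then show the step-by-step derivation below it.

1,3,4

step 1: discover 1; path=1; order=1
step 2: discover 3; path=1>3; order=1,3
step 3: discover 4; path=1>3>4; order=1,3,4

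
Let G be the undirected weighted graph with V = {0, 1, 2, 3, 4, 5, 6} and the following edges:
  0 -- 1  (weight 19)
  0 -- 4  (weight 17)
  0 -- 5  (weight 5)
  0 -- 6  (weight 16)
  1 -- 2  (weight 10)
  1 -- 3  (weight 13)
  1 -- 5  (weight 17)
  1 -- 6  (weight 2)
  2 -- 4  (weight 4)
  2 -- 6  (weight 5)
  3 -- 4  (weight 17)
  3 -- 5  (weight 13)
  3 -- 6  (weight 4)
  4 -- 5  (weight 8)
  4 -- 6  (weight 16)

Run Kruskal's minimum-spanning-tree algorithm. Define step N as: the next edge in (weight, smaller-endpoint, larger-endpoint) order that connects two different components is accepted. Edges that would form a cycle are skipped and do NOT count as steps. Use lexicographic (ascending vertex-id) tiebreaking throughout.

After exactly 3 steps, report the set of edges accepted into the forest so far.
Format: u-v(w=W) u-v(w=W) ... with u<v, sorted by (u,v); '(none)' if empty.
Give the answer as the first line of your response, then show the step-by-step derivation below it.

1-6(w=2) 2-4(w=4) 3-6(w=4)

step 1: add edge 1-6 (w=2); MST = {1-6(w=2)}
step 2: add edge 2-4 (w=4); MST = {1-6(w=2) 2-4(w=4)}
step 3: add edge 3-6 (w=4); MST = {1-6(w=2) 2-4(w=4) 3-6(w=4)}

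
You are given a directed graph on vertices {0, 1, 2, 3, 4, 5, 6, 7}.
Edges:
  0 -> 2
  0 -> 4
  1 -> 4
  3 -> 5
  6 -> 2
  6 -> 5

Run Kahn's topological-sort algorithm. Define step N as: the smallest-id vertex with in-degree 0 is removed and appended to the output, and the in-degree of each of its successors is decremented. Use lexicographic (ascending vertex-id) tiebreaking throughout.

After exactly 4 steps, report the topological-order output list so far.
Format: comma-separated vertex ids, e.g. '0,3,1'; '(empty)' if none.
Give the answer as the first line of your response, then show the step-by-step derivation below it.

0,1,3,4

step 1: output 0; order=[0]; indeg=(0,0,1,0,1,2,0,0)
step 2: output 1; order=[0,1]; indeg=(0,0,1,0,0,2,0,0)
step 3: output 3; order=[0,1,3]; indeg=(0,0,1,0,0,1,0,0)
step 4: output 4; order=[0,1,3,4]; indeg=(0,0,1,0,0,1,0,0)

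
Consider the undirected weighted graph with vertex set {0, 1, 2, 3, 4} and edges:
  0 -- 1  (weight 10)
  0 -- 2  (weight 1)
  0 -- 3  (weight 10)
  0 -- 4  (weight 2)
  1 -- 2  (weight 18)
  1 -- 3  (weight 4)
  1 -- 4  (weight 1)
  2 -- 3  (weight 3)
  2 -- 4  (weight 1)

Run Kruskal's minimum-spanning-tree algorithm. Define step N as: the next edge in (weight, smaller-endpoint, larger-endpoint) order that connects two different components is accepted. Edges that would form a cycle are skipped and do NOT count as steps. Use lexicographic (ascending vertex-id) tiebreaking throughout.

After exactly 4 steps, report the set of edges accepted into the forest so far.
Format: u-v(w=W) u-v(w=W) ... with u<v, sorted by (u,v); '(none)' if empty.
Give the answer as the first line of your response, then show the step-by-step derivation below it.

0-2(w=1) 1-4(w=1) 2-3(w=3) 2-4(w=1)

step 1: add edge 0-2 (w=1); MST = {0-2(w=1)}
step 2: add edge 1-4 (w=1); MST = {0-2(w=1) 1-4(w=1)}
step 3: add edge 2-4 (w=1); MST = {0-2(w=1) 1-4(w=1) 2-4(w=1)}
step 4: add edge 2-3 (w=3); MST = {0-2(w=1) 1-4(w=1) 2-3(w=3) 2-4(w=1)}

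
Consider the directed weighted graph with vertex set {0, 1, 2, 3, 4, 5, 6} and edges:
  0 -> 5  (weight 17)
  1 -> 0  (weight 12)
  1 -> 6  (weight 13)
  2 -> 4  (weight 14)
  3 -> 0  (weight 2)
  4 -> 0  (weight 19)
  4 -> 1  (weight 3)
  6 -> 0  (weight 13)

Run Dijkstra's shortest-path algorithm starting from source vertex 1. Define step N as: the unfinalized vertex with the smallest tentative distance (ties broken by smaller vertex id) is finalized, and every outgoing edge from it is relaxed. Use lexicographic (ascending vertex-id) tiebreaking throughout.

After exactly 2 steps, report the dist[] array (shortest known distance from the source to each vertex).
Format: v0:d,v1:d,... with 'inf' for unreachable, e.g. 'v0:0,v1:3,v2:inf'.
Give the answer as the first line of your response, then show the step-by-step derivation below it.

v0:12,v1:0,v2:inf,v3:inf,v4:inf,v5:29,v6:13

step 1: dist = v0:12,v1:0,v2:inf,v3:inf,v4:inf,v5:inf,v6:13
step 2: dist = v0:12,v1:0,v2:inf,v3:inf,v4:inf,v5:29,v6:13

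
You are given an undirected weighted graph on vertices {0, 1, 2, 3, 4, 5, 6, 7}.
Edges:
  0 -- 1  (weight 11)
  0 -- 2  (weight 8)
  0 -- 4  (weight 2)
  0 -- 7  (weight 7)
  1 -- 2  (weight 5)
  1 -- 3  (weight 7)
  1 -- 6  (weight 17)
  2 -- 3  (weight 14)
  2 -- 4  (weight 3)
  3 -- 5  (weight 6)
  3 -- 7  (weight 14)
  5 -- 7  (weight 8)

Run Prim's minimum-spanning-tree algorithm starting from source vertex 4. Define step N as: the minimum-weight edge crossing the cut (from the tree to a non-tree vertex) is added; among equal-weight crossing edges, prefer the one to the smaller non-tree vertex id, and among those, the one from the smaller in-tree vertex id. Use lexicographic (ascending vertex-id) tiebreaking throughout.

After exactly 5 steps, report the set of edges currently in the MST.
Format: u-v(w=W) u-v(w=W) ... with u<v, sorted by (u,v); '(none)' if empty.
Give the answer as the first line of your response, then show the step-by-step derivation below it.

0-4(w=2) 1-2(w=5) 1-3(w=7) 2-4(w=3) 3-5(w=6)

step 1: add edge 0-4 (w=2); MST = {0-4(w=2)}
step 2: add edge 2-4 (w=3); MST = {0-4(w=2) 2-4(w=3)}
step 3: add edge 1-2 (w=5); MST = {0-4(w=2) 1-2(w=5) 2-4(w=3)}
step 4: add edge 1-3 (w=7); MST = {0-4(w=2) 1-2(w=5) 1-3(w=7) 2-4(w=3)}
step 5: add edge 3-5 (w=6); MST = {0-4(w=2) 1-2(w=5) 1-3(w=7) 2-4(w=3) 3-5(w=6)}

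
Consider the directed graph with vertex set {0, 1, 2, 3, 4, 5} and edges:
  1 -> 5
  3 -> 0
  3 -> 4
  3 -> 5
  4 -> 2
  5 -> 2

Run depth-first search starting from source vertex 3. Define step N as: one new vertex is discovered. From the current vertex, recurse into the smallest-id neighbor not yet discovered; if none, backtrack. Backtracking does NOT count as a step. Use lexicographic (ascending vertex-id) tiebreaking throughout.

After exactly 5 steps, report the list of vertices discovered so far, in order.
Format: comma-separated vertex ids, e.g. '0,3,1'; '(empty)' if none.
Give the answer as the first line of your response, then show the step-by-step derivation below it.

3,0,4,2,5

step 1: discover 3; path=3; order=3
step 2: discover 0; path=3>0; order=3,0
step 3: discover 4; path=3>4; order=3,0,4
step 4: discover 2; path=3>4>2; order=3,0,4,2
step 5: discover 5; path=3>5; order=3,0,4,2,5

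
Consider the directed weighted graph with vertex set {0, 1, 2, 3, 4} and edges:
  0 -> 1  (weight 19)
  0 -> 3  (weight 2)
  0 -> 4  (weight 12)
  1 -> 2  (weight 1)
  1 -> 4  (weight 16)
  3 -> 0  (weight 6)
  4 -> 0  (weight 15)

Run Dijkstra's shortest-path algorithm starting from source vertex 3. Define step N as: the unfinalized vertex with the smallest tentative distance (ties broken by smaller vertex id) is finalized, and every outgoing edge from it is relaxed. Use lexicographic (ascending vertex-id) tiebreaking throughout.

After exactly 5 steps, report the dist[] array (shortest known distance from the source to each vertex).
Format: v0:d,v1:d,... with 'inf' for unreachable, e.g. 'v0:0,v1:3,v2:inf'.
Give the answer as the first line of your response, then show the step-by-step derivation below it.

v0:6,v1:25,v2:26,v3:0,v4:18

step 1: dist = v0:6,v1:inf,v2:inf,v3:0,v4:inf
step 2: dist = v0:6,v1:25,v2:inf,v3:0,v4:18
step 3: dist = v0:6,v1:25,v2:inf,v3:0,v4:18
step 4: dist = v0:6,v1:25,v2:26,v3:0,v4:18
step 5: dist = v0:6,v1:25,v2:26,v3:0,v4:18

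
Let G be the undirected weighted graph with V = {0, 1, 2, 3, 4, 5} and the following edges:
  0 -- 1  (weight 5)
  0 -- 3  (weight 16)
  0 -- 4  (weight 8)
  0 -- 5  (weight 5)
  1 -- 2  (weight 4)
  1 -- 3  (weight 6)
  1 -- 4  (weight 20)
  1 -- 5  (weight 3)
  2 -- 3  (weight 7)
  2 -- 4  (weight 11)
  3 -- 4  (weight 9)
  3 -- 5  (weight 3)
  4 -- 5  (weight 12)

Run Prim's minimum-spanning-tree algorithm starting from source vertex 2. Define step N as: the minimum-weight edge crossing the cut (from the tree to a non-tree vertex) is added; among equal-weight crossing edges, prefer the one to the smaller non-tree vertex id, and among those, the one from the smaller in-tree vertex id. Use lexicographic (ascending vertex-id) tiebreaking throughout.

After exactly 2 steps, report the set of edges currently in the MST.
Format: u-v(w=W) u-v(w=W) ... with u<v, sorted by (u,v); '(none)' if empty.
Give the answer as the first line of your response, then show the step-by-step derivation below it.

1-2(w=4) 1-5(w=3)

step 1: add edge 1-2 (w=4); MST = {1-2(w=4)}
step 2: add edge 1-5 (w=3); MST = {1-2(w=4) 1-5(w=3)}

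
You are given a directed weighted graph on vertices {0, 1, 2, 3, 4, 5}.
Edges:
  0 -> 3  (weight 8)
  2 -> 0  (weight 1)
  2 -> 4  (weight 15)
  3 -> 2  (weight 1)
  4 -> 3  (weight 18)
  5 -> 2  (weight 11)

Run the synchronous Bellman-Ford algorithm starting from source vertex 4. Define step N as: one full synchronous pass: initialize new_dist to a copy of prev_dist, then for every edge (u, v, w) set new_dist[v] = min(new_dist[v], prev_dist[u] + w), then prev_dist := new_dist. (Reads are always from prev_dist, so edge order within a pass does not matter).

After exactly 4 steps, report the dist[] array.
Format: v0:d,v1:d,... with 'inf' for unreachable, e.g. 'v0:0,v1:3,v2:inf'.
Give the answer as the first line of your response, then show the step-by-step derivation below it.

v0:20,v1:inf,v2:19,v3:18,v4:0,v5:inf

step 1: dist = v0:inf,v1:inf,v2:inf,v3:18,v4:0,v5:inf
step 2: dist = v0:inf,v1:inf,v2:19,v3:18,v4:0,v5:inf
step 3: dist = v0:20,v1:inf,v2:19,v3:18,v4:0,v5:inf
step 4: dist = v0:20,v1:inf,v2:19,v3:18,v4:0,v5:inf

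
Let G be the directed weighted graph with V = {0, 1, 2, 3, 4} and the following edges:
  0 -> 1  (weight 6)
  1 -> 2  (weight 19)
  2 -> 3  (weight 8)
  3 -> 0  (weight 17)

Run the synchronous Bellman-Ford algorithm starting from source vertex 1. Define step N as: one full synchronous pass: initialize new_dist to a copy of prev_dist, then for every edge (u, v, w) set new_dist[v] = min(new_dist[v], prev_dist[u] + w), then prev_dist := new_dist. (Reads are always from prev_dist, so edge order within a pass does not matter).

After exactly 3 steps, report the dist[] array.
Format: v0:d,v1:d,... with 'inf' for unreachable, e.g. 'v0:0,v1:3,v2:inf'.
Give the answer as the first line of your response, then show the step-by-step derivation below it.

v0:44,v1:0,v2:19,v3:27,v4:inf

step 1: dist = v0:inf,v1:0,v2:19,v3:inf,v4:inf
step 2: dist = v0:inf,v1:0,v2:19,v3:27,v4:inf
step 3: dist = v0:44,v1:0,v2:19,v3:27,v4:inf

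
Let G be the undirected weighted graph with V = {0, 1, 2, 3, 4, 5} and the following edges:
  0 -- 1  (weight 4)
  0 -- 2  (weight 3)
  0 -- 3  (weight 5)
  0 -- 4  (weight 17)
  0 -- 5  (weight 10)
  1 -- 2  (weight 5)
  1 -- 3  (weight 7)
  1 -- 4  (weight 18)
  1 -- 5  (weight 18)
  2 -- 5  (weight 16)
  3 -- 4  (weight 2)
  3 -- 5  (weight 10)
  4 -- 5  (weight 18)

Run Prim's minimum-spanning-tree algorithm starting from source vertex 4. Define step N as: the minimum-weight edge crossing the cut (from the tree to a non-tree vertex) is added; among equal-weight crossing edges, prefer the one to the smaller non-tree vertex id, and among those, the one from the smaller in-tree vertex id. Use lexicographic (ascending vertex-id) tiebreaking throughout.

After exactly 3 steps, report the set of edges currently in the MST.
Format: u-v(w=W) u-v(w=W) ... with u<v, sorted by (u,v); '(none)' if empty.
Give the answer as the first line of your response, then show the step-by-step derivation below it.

0-2(w=3) 0-3(w=5) 3-4(w=2)

step 1: add edge 3-4 (w=2); MST = {3-4(w=2)}
step 2: add edge 0-3 (w=5); MST = {0-3(w=5) 3-4(w=2)}
step 3: add edge 0-2 (w=3); MST = {0-2(w=3) 0-3(w=5) 3-4(w=2)}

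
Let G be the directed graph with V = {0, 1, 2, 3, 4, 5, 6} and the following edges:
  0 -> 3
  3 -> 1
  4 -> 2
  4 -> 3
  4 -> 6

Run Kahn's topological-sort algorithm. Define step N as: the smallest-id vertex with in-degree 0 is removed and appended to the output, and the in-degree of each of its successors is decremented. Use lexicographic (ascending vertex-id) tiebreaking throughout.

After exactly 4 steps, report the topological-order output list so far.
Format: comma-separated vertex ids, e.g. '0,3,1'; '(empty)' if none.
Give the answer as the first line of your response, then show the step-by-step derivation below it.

0,4,2,3

step 1: output 0; order=[0]; indeg=(0,1,1,1,0,0,1)
step 2: output 4; order=[0,4]; indeg=(0,1,0,0,0,0,0)
step 3: output 2; order=[0,4,2]; indeg=(0,1,0,0,0,0,0)
step 4: output 3; order=[0,4,2,3]; indeg=(0,0,0,0,0,0,0)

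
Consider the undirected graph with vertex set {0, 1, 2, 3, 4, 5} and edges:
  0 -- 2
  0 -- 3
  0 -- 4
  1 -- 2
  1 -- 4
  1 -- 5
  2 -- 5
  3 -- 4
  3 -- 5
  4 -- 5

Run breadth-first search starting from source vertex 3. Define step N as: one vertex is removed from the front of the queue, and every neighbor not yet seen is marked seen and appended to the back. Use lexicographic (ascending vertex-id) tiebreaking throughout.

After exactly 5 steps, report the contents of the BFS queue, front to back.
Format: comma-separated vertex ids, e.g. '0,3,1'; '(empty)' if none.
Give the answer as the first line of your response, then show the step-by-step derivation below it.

1

step 1: dequeue 3; queue=[0,4,5]; order=3
step 2: dequeue 0; queue=[4,5,2]; order=3,0
step 3: dequeue 4; queue=[5,2,1]; order=3,0,4
step 4: dequeue 5; queue=[2,1]; order=3,0,4,5
step 5: dequeue 2; queue=[1]; order=3,0,4,5,2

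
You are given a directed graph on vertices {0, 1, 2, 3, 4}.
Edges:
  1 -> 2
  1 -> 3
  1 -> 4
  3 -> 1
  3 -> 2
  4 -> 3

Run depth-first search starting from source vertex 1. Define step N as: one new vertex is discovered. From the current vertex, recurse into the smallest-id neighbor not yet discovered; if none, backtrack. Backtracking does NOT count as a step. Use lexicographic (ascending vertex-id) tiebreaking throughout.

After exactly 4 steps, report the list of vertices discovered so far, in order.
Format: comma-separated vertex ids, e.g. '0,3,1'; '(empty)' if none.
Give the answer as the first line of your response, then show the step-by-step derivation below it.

1,2,3,4

step 1: discover 1; path=1; order=1
step 2: discover 2; path=1>2; order=1,2
step 3: discover 3; path=1>3; order=1,2,3
step 4: discover 4; path=1>4; order=1,2,3,4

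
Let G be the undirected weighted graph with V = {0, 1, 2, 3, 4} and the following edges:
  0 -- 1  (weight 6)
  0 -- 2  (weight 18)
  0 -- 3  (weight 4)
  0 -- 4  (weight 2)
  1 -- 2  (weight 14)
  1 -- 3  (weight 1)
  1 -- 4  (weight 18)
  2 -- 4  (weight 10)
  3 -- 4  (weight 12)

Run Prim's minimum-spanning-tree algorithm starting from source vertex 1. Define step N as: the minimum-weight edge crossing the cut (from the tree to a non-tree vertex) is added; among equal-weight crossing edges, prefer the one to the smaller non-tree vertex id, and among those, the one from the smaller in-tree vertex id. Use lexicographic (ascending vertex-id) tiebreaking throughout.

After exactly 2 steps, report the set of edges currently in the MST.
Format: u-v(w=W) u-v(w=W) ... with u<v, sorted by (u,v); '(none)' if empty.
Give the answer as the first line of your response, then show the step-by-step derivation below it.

0-3(w=4) 1-3(w=1)

step 1: add edge 1-3 (w=1); MST = {1-3(w=1)}
step 2: add edge 0-3 (w=4); MST = {0-3(w=4) 1-3(w=1)}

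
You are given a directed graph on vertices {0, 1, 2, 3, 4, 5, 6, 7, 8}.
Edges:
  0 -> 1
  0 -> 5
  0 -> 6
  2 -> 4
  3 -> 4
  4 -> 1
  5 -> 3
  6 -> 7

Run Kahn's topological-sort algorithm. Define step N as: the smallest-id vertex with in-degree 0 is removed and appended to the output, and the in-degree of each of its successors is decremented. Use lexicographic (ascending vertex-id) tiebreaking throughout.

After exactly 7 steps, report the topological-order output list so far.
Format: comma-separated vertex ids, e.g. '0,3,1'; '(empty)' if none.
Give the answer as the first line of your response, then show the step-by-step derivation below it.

0,2,5,3,4,1,6

step 1: output 0; order=[0]; indeg=(0,1,0,1,2,0,0,1,0)
step 2: output 2; order=[0,2]; indeg=(0,1,0,1,1,0,0,1,0)
step 3: output 5; order=[0,2,5]; indeg=(0,1,0,0,1,0,0,1,0)
step 4: output 3; order=[0,2,5,3]; indeg=(0,1,0,0,0,0,0,1,0)
step 5: output 4; order=[0,2,5,3,4]; indeg=(0,0,0,0,0,0,0,1,0)
step 6: output 1; order=[0,2,5,3,4,1]; indeg=(0,0,0,0,0,0,0,1,0)
step 7: output 6; order=[0,2,5,3,4,1,6]; indeg=(0,0,0,0,0,0,0,0,0)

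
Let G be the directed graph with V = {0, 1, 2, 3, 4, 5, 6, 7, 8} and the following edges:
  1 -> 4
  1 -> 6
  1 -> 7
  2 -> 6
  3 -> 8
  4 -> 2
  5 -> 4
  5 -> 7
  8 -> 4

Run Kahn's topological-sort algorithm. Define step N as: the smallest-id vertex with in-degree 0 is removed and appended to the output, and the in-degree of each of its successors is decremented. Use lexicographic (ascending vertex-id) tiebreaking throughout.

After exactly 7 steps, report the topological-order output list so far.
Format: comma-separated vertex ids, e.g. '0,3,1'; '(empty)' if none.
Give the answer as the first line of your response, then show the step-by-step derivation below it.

0,1,3,5,7,8,4

step 1: output 0; order=[0]; indeg=(0,0,1,0,3,0,2,2,1)
step 2: output 1; order=[0,1]; indeg=(0,0,1,0,2,0,1,1,1)
step 3: output 3; order=[0,1,3]; indeg=(0,0,1,0,2,0,1,1,0)
step 4: output 5; order=[0,1,3,5]; indeg=(0,0,1,0,1,0,1,0,0)
step 5: output 7; order=[0,1,3,5,7]; indeg=(0,0,1,0,1,0,1,0,0)
step 6: output 8; order=[0,1,3,5,7,8]; indeg=(0,0,1,0,0,0,1,0,0)
step 7: output 4; order=[0,1,3,5,7,8,4]; indeg=(0,0,0,0,0,0,1,0,0)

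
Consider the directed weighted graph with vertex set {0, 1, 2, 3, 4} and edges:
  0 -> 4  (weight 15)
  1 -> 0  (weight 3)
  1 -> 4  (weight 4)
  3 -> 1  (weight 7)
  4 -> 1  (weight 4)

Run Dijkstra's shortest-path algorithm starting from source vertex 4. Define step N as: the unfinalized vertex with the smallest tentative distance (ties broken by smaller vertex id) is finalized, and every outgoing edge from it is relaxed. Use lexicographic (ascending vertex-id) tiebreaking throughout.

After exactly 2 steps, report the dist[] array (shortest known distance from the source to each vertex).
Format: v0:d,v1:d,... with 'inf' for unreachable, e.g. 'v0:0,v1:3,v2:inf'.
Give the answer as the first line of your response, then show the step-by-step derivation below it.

v0:7,v1:4,v2:inf,v3:inf,v4:0

step 1: dist = v0:inf,v1:4,v2:inf,v3:inf,v4:0
step 2: dist = v0:7,v1:4,v2:inf,v3:inf,v4:0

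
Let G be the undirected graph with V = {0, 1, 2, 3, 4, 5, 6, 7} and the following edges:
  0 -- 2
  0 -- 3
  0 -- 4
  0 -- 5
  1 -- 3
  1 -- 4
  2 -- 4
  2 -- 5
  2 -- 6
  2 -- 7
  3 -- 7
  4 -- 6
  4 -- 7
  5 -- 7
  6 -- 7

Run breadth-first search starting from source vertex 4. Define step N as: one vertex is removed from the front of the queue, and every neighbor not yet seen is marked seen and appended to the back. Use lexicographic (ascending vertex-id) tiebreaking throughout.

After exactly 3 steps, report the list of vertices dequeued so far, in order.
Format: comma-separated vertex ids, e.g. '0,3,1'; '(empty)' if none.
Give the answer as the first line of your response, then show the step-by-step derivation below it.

4,0,1

step 1: dequeue 4; queue=[0,1,2,6,7]; order=4
step 2: dequeue 0; queue=[1,2,6,7,3,5]; order=4,0
step 3: dequeue 1; queue=[2,6,7,3,5]; order=4,0,1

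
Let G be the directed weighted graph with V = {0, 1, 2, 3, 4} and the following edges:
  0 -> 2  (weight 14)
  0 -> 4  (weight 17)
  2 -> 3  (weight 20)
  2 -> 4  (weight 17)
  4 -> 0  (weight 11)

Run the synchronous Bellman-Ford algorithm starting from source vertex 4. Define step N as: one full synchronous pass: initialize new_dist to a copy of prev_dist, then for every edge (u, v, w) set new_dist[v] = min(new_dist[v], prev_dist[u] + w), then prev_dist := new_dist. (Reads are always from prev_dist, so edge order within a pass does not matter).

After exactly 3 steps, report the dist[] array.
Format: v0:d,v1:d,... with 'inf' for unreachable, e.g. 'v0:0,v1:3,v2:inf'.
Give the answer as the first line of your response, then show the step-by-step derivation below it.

v0:11,v1:inf,v2:25,v3:45,v4:0

step 1: dist = v0:11,v1:inf,v2:inf,v3:inf,v4:0
step 2: dist = v0:11,v1:inf,v2:25,v3:inf,v4:0
step 3: dist = v0:11,v1:inf,v2:25,v3:45,v4:0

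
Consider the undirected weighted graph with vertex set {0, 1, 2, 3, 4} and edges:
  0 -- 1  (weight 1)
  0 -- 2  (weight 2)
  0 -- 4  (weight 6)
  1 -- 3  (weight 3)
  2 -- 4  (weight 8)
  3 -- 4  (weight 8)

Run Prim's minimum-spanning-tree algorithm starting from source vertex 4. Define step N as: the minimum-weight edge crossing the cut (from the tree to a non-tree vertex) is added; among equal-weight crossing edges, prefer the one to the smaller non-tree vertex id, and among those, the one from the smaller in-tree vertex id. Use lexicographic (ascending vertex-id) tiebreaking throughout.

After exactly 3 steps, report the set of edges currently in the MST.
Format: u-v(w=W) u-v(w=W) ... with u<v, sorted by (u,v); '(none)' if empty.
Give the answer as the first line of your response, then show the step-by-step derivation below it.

0-1(w=1) 0-2(w=2) 0-4(w=6)

step 1: add edge 0-4 (w=6); MST = {0-4(w=6)}
step 2: add edge 0-1 (w=1); MST = {0-1(w=1) 0-4(w=6)}
step 3: add edge 0-2 (w=2); MST = {0-1(w=1) 0-2(w=2) 0-4(w=6)}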